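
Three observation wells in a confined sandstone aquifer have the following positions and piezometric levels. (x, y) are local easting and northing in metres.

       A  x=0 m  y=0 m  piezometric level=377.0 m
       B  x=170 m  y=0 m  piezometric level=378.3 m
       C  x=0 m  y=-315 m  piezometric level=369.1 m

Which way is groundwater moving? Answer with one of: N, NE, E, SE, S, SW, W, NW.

∂h/∂x = (378.3 − 377.0) / (170 − 0) = +0.007647
∂h/∂y = (369.1 − 377.0) / (-315 − 0) = +0.02508
Flow = −∇h = (-0.007647 east, -0.02508 north), which points south.

S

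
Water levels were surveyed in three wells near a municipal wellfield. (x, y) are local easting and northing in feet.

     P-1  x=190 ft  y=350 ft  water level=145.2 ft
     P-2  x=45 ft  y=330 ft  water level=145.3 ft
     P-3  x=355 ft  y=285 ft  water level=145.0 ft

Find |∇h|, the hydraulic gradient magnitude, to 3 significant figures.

0.00128

Differences from P-1: to P-2 (Δx, Δy, Δh) = (-145, -20, +0.1); to P-3 = (165, -65, -0.2).
Determinant of the coordinate differences = (-145)·(-65) − 165·(-20) = 12725.
∂h/∂x = [(+0.1)·(-65) − (-0.2)·(-20)] / 12725 = -0.0008251
∂h/∂y = [(-145)·(-0.2) − 165·(+0.1)] / 12725 = +0.0009823
|∇h| = √(-0.0008251² + 0.0009823²) = 0.001283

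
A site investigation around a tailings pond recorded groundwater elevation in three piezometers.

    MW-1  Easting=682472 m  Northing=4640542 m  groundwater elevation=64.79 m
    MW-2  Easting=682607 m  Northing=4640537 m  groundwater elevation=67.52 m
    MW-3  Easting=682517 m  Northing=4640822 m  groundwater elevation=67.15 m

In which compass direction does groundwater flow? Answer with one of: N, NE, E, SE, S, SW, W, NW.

W

With h = a·x + b·y + c and MW-1 as origin, the differences give:
  135·a + (-5)·b = +2.73
  45·a + 280·b = +2.36
Eliminate b (×280 and ×(-5), subtract): 38025·a = 776.200 → a = ∂h/∂x = +0.02041
Back-substitute: b = ∂h/∂y = +0.005148.
Flow = −∇h = (-0.02041 east, -0.005148 north), which points west.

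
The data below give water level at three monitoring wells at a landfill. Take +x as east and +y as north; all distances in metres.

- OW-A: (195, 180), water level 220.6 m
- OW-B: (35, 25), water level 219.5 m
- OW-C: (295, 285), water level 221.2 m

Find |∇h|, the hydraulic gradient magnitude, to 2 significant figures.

0.020

With h = a·x + b·y + c and OW-A as origin, the differences give:
  (-160)·a + (-155)·b = -1.1
  100·a + 105·b = +0.6
Eliminate b (×105 and ×(-155), subtract): -1300·a = -22.50 → a = ∂h/∂x = +0.01731
Back-substitute: b = ∂h/∂y = -0.01077.
|∇h| = √(0.01731² + -0.01077²) = 0.02039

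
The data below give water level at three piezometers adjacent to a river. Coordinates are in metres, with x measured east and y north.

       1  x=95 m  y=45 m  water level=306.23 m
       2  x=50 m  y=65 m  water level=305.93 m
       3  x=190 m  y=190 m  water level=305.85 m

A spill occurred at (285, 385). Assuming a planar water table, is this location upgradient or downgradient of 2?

With h = a·x + b·y + c and 1 as origin, the differences give:
  (-45)·a + 20·b = -0.30
  95·a + 145·b = -0.38
Eliminate b (×145 and ×20, subtract): -8425·a = -35.900 → a = ∂h/∂x = +0.004261
Back-substitute: b = ∂h/∂y = -0.005412.
Head at (285, 385) = 306.23 + (+0.004261)·(190) + (-0.005412)·(340) = 305.20 m.
That is lower than the 305.93 m at 2, so the point is downgradient.

downgradient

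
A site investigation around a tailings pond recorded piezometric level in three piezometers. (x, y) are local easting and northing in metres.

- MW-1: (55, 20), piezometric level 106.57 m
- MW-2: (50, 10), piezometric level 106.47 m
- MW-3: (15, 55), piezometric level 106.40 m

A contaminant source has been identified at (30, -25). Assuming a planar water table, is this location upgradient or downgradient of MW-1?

downgradient

Differences from MW-1: to MW-2 (Δx, Δy, Δh) = (-5, -10, -0.10); to MW-3 = (-40, 35, -0.17).
Solve a·Δx + b·Δy = Δh: det = (-5)·35 − (-40)·(-10) = -575.
∂h/∂x = [(-0.10)·35 − (-0.17)·(-10)] / -575 = +0.009043
∂h/∂y = [(-5)·(-0.17) − (-40)·(-0.10)] / -575 = +0.005478
Head at (30, -25) = 106.57 + (+0.009043)·(-25) + (+0.005478)·(-45) = 106.10 m.
That is lower than the 106.57 m at MW-1, so the point is downgradient.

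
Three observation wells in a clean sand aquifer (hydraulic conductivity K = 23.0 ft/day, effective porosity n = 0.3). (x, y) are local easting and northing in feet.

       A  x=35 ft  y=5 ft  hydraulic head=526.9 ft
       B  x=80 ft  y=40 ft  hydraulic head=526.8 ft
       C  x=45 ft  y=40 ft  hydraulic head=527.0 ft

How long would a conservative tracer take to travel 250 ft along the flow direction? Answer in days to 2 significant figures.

450 days

Differences from A: to B (Δx, Δy, Δh) = (45, 35, -0.1); to C = (10, 35, +0.1).
Solve a·Δx + b·Δy = Δh: det = 45·35 − 10·35 = 1225.
∂h/∂x = [(-0.1)·35 − (+0.1)·35] / 1225 = -0.005714
∂h/∂y = [45·(+0.1) − 10·(-0.1)] / 1225 = +0.004490
|∇h| = √(-0.005714² + 0.004490²) = 0.007267
Seepage velocity v = K·i/n = 23.0 × 0.007267 / 0.3 = 0.5571 ft/day.
t = 250 / 0.5571 = 448.8 days.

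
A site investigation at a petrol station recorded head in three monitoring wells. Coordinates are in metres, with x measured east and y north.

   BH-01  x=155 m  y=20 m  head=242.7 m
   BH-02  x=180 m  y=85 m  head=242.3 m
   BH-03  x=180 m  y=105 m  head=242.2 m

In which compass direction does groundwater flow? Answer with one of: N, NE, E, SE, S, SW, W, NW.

NE

Taking BH-01 as reference: BH-02−BH-01 = (25, 65, -0.4); BH-03−BH-01 = (25, 85, -0.5).
Determinant of the coordinate differences = 25·85 − 25·65 = 500.
∂h/∂x = [(-0.4)·85 − (-0.5)·65] / 500 = -0.003000
∂h/∂y = [25·(-0.5) − 25·(-0.4)] / 500 = -0.005000
Flow = −∇h = (+0.003000 east, +0.005000 north), which points northeast.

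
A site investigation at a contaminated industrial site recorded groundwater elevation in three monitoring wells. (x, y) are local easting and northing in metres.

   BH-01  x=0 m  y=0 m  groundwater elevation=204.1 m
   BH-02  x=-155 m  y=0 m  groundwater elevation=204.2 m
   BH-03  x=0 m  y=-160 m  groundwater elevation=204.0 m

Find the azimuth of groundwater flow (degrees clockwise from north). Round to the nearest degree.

134°

∂h/∂x = (204.2 − 204.1) / (-155 − 0) = -0.0006452
∂h/∂y = (204.0 − 204.1) / (-160 − 0) = +0.0006250
Flow direction (−∇h) has components (+0.0006452 E, -0.0006250 N).
Azimuth = atan2(E, N) = atan2(+0.0006452, -0.0006250) = 134.1° ≈ 134°.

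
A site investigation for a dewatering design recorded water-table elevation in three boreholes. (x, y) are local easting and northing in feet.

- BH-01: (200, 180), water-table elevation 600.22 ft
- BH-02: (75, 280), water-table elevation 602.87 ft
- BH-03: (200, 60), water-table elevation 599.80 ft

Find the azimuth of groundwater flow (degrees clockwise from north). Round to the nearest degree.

Taking BH-01 as reference: BH-02−BH-01 = (-125, 100, +2.65); BH-03−BH-01 = (0, -120, -0.42).
Determinant of the coordinate differences = (-125)·(-120) − 0·100 = 15000.
∂h/∂x = [(+2.65)·(-120) − (-0.42)·100] / 15000 = -0.01840
∂h/∂y = [(-125)·(-0.42) − 0·(+2.65)] / 15000 = +0.003500
Flow direction (−∇h) has components (+0.01840 E, -0.003500 N).
Azimuth = atan2(E, N) = atan2(+0.01840, -0.003500) = 100.8° ≈ 101°.

101°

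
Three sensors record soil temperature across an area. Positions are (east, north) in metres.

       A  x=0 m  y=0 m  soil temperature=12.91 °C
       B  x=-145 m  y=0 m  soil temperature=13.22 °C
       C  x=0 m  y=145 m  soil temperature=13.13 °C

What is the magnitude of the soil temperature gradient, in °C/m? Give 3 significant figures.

0.00262 °C/m

∂T/∂x = (13.22 − 12.91) / (-145 − 0) = -0.002138
∂T/∂y = (13.13 − 12.91) / (145 − 0) = +0.001517
|∇f| = √(-0.002138² + 0.001517²) = 0.002622 °C/m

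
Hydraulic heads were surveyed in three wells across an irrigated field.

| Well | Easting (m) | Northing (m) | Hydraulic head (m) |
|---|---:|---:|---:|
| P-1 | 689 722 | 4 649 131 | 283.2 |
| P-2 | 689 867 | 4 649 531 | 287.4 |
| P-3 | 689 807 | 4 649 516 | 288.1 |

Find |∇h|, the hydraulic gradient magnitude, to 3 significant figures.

Differences from P-1: to P-2 (Δx, Δy, Δh) = (145, 400, +4.2); to P-3 = (85, 385, +4.9).
Solve a·Δx + b·Δy = Δh: det = 145·385 − 85·400 = 21825.
∂h/∂x = [(+4.2)·385 − (+4.9)·400] / 21825 = -0.01572
∂h/∂y = [145·(+4.9) − 85·(+4.2)] / 21825 = +0.01620
|∇h| = √(-0.01572² + 0.01620²) = 0.02257

0.0226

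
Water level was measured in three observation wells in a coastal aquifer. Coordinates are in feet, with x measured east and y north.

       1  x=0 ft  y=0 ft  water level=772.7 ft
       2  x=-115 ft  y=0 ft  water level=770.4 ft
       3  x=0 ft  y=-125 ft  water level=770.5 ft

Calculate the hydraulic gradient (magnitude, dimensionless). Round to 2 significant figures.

∂h/∂x = (770.4 − 772.7) / (-115 − 0) = +0.02000
∂h/∂y = (770.5 − 772.7) / (-125 − 0) = +0.01760
|∇h| = √(0.02000² + 0.01760²) = 0.02664

0.027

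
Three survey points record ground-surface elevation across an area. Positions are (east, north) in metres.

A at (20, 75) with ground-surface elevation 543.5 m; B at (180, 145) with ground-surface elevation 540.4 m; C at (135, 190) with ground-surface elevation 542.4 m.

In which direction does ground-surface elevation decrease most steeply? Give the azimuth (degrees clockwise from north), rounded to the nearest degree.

123°

With z = a·x + b·y + c and A as origin, the differences give:
  160·a + 70·b = -3.1
  115·a + 115·b = -1.1
Eliminate b (×115 and ×70, subtract): 10350·a = -279.50 → a = ∂z/∂x = -0.02700
Back-substitute: b = ∂z/∂y = +0.01744.
Steepest decrease is along −∇f: components (+0.02700 E, -0.01744 N).
Azimuth = atan2(+0.02700, -0.01744) = 122.9° ≈ 123°.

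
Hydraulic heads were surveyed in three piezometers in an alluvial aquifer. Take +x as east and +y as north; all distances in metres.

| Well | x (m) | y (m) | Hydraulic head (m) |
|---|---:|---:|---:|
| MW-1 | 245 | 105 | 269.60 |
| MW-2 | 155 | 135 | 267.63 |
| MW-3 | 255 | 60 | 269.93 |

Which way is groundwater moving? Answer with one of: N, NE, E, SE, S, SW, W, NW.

Taking MW-1 as reference: MW-2−MW-1 = (-90, 30, -1.97); MW-3−MW-1 = (10, -45, +0.33).
Determinant of the coordinate differences = (-90)·(-45) − 10·30 = 3750.
∂h/∂x = [(-1.97)·(-45) − (+0.33)·30] / 3750 = +0.02100
∂h/∂y = [(-90)·(+0.33) − 10·(-1.97)] / 3750 = -0.002667
Flow = −∇h = (-0.02100 east, +0.002667 north), which points west.

W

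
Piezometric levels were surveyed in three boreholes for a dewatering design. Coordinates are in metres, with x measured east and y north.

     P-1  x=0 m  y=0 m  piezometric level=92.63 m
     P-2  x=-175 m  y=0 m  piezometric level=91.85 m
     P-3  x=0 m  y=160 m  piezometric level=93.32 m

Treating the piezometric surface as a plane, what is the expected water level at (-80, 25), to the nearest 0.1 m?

92.4 m

∂h/∂x = (91.85 − 92.63) / (-175 − 0) = +0.004457
∂h/∂y = (93.32 − 92.63) / (160 − 0) = +0.004312
h(-80, 25) = 92.63 + (+0.004457)·(-80) + (+0.004312)·(25) = 92.63 -0.357 +0.108 = 92.381 m.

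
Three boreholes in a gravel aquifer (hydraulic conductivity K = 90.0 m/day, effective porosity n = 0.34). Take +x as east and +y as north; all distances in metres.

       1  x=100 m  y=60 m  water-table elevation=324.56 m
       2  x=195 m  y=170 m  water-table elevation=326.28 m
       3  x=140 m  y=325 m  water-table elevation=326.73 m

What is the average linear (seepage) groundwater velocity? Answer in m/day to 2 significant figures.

Taking 1 as reference: 2−1 = (95, 110, +1.72); 3−1 = (40, 265, +2.17).
Determinant of the coordinate differences = 95·265 − 40·110 = 20775.
∂h/∂x = [(+1.72)·265 − (+2.17)·110] / 20775 = +0.01045
∂h/∂y = [95·(+2.17) − 40·(+1.72)] / 20775 = +0.006611
|∇h| = √(0.01045² + 0.006611²) = 0.01237
Seepage velocity v = K·i/n = 90.0 × 0.01237 / 0.34 = 3.274 m/day.

3.3 m/day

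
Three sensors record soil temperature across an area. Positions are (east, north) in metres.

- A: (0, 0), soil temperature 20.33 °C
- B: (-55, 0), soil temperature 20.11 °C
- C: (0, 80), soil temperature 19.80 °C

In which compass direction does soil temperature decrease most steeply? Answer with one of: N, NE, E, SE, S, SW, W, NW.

∂T/∂x = (20.11 − 20.33) / (-55 − 0) = +0.004000
∂T/∂y = (19.80 − 20.33) / (80 − 0) = -0.006625
Steepest decrease is along −∇f = (-0.004000 E, +0.006625 N) → northwest.

NW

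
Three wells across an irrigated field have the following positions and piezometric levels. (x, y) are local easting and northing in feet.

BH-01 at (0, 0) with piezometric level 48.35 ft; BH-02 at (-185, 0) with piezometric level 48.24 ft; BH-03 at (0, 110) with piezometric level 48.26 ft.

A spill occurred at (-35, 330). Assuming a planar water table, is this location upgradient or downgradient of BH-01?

downgradient

∂h/∂x = (48.24 − 48.35) / (-185 − 0) = +0.0005946
∂h/∂y = (48.26 − 48.35) / (110 − 0) = -0.0008182
Head at (-35, 330) = 48.35 + (+0.0005946)·(-35) + (-0.0008182)·(330) = 48.06 ft.
That is lower than the 48.35 ft at BH-01, so the point is downgradient.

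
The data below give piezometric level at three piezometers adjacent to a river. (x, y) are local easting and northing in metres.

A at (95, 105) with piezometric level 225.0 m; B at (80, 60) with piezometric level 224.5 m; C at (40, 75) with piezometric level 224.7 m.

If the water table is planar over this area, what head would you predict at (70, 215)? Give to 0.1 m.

226.3 m

Taking A as reference: B−A = (-15, -45, -0.5); C−A = (-55, -30, -0.3).
Determinant of the coordinate differences = (-15)·(-30) − (-55)·(-45) = -2025.
∂h/∂x = [(-0.5)·(-30) − (-0.3)·(-45)] / -2025 = -0.0007407
∂h/∂y = [(-15)·(-0.3) − (-55)·(-0.5)] / -2025 = +0.01136
h(70, 215) = 225.0 + (-0.0007407)·(-25) + (+0.01136)·(110) = 225.0 +0.019 +1.249 = 226.268 m.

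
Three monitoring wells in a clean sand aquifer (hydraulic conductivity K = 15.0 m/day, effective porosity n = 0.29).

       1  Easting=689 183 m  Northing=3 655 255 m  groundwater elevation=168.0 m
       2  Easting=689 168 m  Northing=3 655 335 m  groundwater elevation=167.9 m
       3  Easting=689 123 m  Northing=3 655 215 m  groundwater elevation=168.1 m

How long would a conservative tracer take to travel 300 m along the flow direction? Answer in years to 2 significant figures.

With h = a·x + b·y + c and 1 as origin, the differences give:
  (-15)·a + 80·b = -0.1
  (-60)·a + (-40)·b = +0.1
Eliminate b (×(-40) and ×80, subtract): 5400·a = -4.00 → a = ∂h/∂x = -0.0007407
Back-substitute: b = ∂h/∂y = -0.001389.
|∇h| = √(-0.0007407² + -0.001389²) = 0.001574
Seepage velocity v = K·i/n = 15.0 × 0.001574 / 0.29 = 0.08141 m/day.
t = 300 / 0.08141 = 3685 days = 10.1 years.

10 years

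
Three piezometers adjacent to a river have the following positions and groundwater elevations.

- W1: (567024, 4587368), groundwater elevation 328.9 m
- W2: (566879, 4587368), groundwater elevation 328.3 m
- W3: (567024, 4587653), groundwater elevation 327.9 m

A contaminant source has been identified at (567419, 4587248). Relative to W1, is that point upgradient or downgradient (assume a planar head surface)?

upgradient

∂h/∂x = (328.3 − 328.9) / (566879 − 567024) = +0.004138
∂h/∂y = (327.9 − 328.9) / (4587653 − 4587368) = -0.003509
Head at (567419, 4587248) = 328.9 + (+0.004138)·(395) + (-0.003509)·(-120) = 330.96 m.
That is higher than the 328.9 m at W1, so the point is upgradient.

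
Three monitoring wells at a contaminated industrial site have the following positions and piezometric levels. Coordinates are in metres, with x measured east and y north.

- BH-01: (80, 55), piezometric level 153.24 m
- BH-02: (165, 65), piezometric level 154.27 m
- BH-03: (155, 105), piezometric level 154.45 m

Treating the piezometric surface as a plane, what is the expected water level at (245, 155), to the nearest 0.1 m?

155.8 m

Taking BH-01 as reference: BH-02−BH-01 = (85, 10, +1.03); BH-03−BH-01 = (75, 50, +1.21).
Determinant of the coordinate differences = 85·50 − 75·10 = 3500.
∂h/∂x = [(+1.03)·50 − (+1.21)·10] / 3500 = +0.01126
∂h/∂y = [85·(+1.21) − 75·(+1.03)] / 3500 = +0.007314
h(245, 155) = 153.24 + (+0.01126)·(165) + (+0.007314)·(100) = 153.24 +1.857 +0.731 = 155.829 m.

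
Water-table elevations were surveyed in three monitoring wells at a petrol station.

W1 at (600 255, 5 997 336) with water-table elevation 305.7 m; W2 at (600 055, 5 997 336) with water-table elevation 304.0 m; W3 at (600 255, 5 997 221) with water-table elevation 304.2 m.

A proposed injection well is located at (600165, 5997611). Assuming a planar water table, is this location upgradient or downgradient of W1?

upgradient

∂h/∂x = (304.0 − 305.7) / (600055 − 600255) = +0.008500
∂h/∂y = (304.2 − 305.7) / (5997221 − 5997336) = +0.01304
Head at (600165, 5997611) = 305.7 + (+0.008500)·(-90) + (+0.01304)·(275) = 308.52 m.
That is higher than the 305.7 m at W1, so the point is upgradient.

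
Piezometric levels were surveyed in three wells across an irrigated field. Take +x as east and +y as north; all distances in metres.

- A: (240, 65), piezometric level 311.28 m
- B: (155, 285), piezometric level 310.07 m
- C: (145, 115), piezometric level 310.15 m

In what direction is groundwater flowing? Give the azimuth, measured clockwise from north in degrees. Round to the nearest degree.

Taking A as reference: B−A = (-85, 220, -1.21); C−A = (-95, 50, -1.13).
Solve a·Δx + b·Δy = Δh: det = (-85)·50 − (-95)·220 = 16650.
∂h/∂x = [(-1.21)·50 − (-1.13)·220] / 16650 = +0.01130
∂h/∂y = [(-85)·(-1.13) − (-95)·(-1.21)] / 16650 = -0.001135
Flow direction (−∇h) has components (-0.01130 E, +0.001135 N).
Azimuth = atan2(E, N) = atan2(-0.01130, +0.001135) = 275.7° ≈ 276°.

276°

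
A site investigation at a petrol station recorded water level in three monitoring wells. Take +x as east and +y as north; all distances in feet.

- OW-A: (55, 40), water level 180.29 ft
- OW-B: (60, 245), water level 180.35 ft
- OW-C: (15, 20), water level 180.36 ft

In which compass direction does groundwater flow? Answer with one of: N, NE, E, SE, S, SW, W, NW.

E

With h = a·x + b·y + c and OW-A as origin, the differences give:
  5·a + 205·b = +0.06
  (-40)·a + (-20)·b = +0.07
Eliminate b (×(-20) and ×205, subtract): 8100·a = -15.550 → a = ∂h/∂x = -0.001920
Back-substitute: b = ∂h/∂y = +0.0003395.
Flow = −∇h = (+0.001920 east, -0.0003395 north), which points east.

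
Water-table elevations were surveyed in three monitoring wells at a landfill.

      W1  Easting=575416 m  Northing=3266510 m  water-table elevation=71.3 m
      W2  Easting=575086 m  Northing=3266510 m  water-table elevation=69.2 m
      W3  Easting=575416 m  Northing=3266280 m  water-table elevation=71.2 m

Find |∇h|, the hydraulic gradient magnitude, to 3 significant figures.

0.00638

∂h/∂x = (69.2 − 71.3) / (575086 − 575416) = +0.006364
∂h/∂y = (71.2 − 71.3) / (3266280 − 3266510) = +0.0004348
|∇h| = √(0.006364² + 0.0004348²) = 0.006379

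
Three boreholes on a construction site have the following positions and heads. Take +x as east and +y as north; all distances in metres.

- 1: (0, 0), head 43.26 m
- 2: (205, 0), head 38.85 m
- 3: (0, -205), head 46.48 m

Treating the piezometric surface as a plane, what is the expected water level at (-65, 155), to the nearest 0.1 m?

42.2 m

∂h/∂x = (38.85 − 43.26) / (205 − 0) = -0.02151
∂h/∂y = (46.48 − 43.26) / (-205 − 0) = -0.01571
h(-65, 155) = 43.26 + (-0.02151)·(-65) + (-0.01571)·(155) = 43.26 +1.398 -2.435 = 42.224 m.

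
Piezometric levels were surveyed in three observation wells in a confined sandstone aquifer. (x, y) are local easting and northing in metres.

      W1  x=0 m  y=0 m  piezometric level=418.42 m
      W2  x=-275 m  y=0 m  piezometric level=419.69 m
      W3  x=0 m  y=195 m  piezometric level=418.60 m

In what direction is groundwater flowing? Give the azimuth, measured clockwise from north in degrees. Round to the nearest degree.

∂h/∂x = (419.69 − 418.42) / (-275 − 0) = -0.004618
∂h/∂y = (418.60 − 418.42) / (195 − 0) = +0.0009231
Flow direction (−∇h) has components (+0.004618 E, -0.0009231 N).
Azimuth = atan2(E, N) = atan2(+0.004618, -0.0009231) = 101.3° ≈ 101°.

101°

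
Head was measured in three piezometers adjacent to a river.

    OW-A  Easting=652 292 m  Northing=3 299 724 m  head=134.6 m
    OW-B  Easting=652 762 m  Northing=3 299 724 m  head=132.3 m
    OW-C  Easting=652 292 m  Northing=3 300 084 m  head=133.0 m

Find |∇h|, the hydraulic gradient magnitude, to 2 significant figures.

∂h/∂x = (132.3 − 134.6) / (652762 − 652292) = -0.004894
∂h/∂y = (133.0 − 134.6) / (3300084 − 3299724) = -0.004444
|∇h| = √(-0.004894² + -0.004444²) = 0.006611

0.0066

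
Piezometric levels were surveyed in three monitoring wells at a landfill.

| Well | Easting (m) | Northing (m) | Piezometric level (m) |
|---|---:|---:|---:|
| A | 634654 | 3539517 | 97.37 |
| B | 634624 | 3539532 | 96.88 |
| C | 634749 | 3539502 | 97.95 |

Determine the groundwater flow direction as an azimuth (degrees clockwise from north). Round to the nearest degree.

Differences from A: to B (Δx, Δy, Δh) = (-30, 15, -0.49); to C = (95, -15, +0.58).
Solve a·Δx + b·Δy = Δh: det = (-30)·(-15) − 95·15 = -975.
∂h/∂x = [(-0.49)·(-15) − (+0.58)·15] / -975 = +0.001385
∂h/∂y = [(-30)·(+0.58) − 95·(-0.49)] / -975 = -0.02990
Flow direction (−∇h) has components (-0.001385 E, +0.02990 N).
Azimuth = atan2(E, N) = atan2(-0.001385, +0.02990) = 357.3° ≈ 357°.

357°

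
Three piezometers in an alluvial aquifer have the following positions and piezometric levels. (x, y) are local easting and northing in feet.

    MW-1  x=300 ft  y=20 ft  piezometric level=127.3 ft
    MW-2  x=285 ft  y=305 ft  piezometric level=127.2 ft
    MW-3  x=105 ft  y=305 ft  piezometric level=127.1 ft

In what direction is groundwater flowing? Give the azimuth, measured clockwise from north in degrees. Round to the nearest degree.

300°

Differences from MW-1: to MW-2 (Δx, Δy, Δh) = (-15, 285, -0.1); to MW-3 = (-195, 285, -0.2).
Solve a·Δx + b·Δy = Δh: det = (-15)·285 − (-195)·285 = 51300.
∂h/∂x = [(-0.1)·285 − (-0.2)·285] / 51300 = +0.0005556
∂h/∂y = [(-15)·(-0.2) − (-195)·(-0.1)] / 51300 = -0.0003216
Flow direction (−∇h) has components (-0.0005556 E, +0.0003216 N).
Azimuth = atan2(E, N) = atan2(-0.0005556, +0.0003216) = 300.1° ≈ 300°.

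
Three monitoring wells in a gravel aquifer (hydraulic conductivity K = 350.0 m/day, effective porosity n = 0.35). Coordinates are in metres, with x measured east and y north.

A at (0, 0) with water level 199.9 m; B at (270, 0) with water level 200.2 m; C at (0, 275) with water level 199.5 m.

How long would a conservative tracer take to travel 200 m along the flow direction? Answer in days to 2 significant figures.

110 days

∂h/∂x = (200.2 − 199.9) / (270 − 0) = +0.001111
∂h/∂y = (199.5 − 199.9) / (275 − 0) = -0.001455
|∇h| = √(0.001111² + -0.001455²) = 0.001831
Seepage velocity v = K·i/n = 350.0 × 0.001831 / 0.35 = 1.831 m/day.
t = 200 / 1.831 = 109.2 days.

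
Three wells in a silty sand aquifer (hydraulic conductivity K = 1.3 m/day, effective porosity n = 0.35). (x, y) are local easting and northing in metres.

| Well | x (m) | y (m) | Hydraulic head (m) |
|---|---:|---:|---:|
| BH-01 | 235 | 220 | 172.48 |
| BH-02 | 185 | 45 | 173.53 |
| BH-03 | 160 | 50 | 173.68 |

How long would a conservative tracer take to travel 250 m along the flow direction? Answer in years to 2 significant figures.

Differences from BH-01: to BH-02 (Δx, Δy, Δh) = (-50, -175, +1.05); to BH-03 = (-75, -170, +1.20).
Determinant of the coordinate differences = (-50)·(-170) − (-75)·(-175) = -4625.
∂h/∂x = [(+1.05)·(-170) − (+1.20)·(-175)] / -4625 = -0.006811
∂h/∂y = [(-50)·(+1.20) − (-75)·(+1.05)] / -4625 = -0.004054
|∇h| = √(-0.006811² + -0.004054²) = 0.007926
Seepage velocity v = K·i/n = 1.3 × 0.007926 / 0.35 = 0.02944 m/day.
t = 250 / 0.02944 = 8492 days = 23.2 years.

23 years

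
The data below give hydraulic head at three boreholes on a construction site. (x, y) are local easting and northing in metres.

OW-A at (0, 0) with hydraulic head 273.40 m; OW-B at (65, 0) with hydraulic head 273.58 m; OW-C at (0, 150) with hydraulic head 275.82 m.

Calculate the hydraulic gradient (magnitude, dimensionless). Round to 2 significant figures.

∂h/∂x = (273.58 − 273.40) / (65 − 0) = +0.002769
∂h/∂y = (275.82 − 273.40) / (150 − 0) = +0.01613
|∇h| = √(0.002769² + 0.01613²) = 0.01637

0.016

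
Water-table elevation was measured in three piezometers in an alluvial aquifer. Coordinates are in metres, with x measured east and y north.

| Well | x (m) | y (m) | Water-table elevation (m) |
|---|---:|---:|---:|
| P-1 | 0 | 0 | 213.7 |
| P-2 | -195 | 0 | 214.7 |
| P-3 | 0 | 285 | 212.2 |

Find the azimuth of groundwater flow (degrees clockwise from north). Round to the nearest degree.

044°

∂h/∂x = (214.7 − 213.7) / (-195 − 0) = -0.005128
∂h/∂y = (212.2 − 213.7) / (285 − 0) = -0.005263
Flow direction (−∇h) has components (+0.005128 E, +0.005263 N).
Azimuth = atan2(E, N) = atan2(+0.005128, +0.005263) = 44.3° ≈ 044°.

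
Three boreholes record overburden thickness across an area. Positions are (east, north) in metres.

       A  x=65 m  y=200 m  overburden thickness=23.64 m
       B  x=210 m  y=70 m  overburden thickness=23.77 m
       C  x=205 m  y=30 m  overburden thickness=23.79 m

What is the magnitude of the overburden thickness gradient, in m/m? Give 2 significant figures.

0.00068 m/m

Taking A as reference: B−A = (145, -130, +0.13); C−A = (140, -170, +0.15).
Solve a·Δx + b·Δy = Δd: det = 145·(-170) − 140·(-130) = -6450.
∂d/∂x = [(+0.13)·(-170) − (+0.15)·(-130)] / -6450 = +0.0004031
∂d/∂y = [145·(+0.15) − 140·(+0.13)] / -6450 = -0.0005504
|∇f| = √(0.0004031² + -0.0005504²) = 0.0006822 m/m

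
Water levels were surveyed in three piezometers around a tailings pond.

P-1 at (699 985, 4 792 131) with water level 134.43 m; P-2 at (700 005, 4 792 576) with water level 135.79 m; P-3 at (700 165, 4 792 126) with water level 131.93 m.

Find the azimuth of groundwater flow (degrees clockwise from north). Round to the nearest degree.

105°

Taking P-1 as reference: P-2−P-1 = (20, 445, +1.36); P-3−P-1 = (180, -5, -2.50).
Solve a·Δx + b·Δy = Δh: det = 20·(-5) − 180·445 = -80200.
∂h/∂x = [(+1.36)·(-5) − (-2.50)·445] / -80200 = -0.01379
∂h/∂y = [20·(-2.50) − 180·(+1.36)] / -80200 = +0.003676
Flow direction (−∇h) has components (+0.01379 E, -0.003676 N).
Azimuth = atan2(E, N) = atan2(+0.01379, -0.003676) = 104.9° ≈ 105°.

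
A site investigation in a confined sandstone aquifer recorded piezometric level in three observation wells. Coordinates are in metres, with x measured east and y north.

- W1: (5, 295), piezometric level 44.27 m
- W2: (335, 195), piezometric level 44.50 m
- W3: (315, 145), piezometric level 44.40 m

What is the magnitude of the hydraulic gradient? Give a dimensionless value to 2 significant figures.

0.0019

With h = a·x + b·y + c and W1 as origin, the differences give:
  330·a + (-100)·b = +0.23
  310·a + (-150)·b = +0.13
Eliminate b (×(-150) and ×(-100), subtract): -18500·a = -21.500 → a = ∂h/∂x = +0.001162
Back-substitute: b = ∂h/∂y = +0.001535.
|∇h| = √(0.001162² + 0.001535²) = 0.001925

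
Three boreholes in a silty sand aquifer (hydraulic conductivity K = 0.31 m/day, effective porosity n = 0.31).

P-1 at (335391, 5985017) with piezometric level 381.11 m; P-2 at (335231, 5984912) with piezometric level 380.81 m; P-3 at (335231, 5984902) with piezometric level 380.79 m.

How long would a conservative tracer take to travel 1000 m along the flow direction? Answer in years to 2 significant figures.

Differences from P-1: to P-2 (Δx, Δy, Δh) = (-160, -105, -0.30); to P-3 = (-160, -115, -0.32).
Determinant of the coordinate differences = (-160)·(-115) − (-160)·(-105) = 1600.
∂h/∂x = [(-0.30)·(-115) − (-0.32)·(-105)] / 1600 = +0.0005625
∂h/∂y = [(-160)·(-0.32) − (-160)·(-0.30)] / 1600 = +0.002000
|∇h| = √(0.0005625² + 0.002000²) = 0.002078
Seepage velocity v = K·i/n = 0.31 × 0.002078 / 0.31 = 0.002078 m/day.
t = 1000 / 0.002078 = 4.812e+05 days = 1.32e+03 years.

1300 years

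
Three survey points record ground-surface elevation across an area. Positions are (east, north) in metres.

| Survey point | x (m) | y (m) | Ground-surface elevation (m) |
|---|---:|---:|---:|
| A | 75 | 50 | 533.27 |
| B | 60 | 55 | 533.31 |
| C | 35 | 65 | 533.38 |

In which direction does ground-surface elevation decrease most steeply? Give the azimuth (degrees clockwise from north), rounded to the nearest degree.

With z = a·x + b·y + c and A as origin, the differences give:
  (-15)·a + 5·b = +0.04
  (-40)·a + 15·b = +0.11
Eliminate b (×15 and ×5, subtract): -25·a = 0.050 → a = ∂z/∂x = -0.002000
Back-substitute: b = ∂z/∂y = +0.002000.
Steepest decrease is along −∇f: components (+0.002000 E, -0.002000 N).
Azimuth = atan2(+0.002000, -0.002000) = 135.0° ≈ 135°.

135°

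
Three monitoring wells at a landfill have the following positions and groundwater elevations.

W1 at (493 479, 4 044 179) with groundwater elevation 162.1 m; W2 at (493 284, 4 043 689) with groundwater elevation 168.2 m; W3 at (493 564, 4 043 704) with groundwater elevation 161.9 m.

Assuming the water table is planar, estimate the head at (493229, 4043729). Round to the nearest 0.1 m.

Taking W1 as reference: W2−W1 = (-195, -490, +6.1); W3−W1 = (85, -475, -0.2).
Determinant of the coordinate differences = (-195)·(-475) − 85·(-490) = 134275.
∂h/∂x = [(+6.1)·(-475) − (-0.2)·(-490)] / 134275 = -0.02231
∂h/∂y = [(-195)·(-0.2) − 85·(+6.1)] / 134275 = -0.003571
h(493229, 4043729) = 162.1 + (-0.02231)·(-250) + (-0.003571)·(-450) = 162.1 +5.577 +1.607 = 169.284 m.

169.3 m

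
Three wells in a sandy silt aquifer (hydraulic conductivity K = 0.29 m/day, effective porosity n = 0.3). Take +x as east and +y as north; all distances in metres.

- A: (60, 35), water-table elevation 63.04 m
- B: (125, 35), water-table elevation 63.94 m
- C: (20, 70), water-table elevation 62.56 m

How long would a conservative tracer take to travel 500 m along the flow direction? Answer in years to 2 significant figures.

Taking A as reference: B−A = (65, 0, +0.90); C−A = (-40, 35, -0.48).
Determinant of the coordinate differences = 65·35 − (-40)·0 = 2275.
∂h/∂x = [(+0.90)·35 − (-0.48)·0] / 2275 = +0.01385
∂h/∂y = [65·(-0.48) − (-40)·(+0.90)] / 2275 = +0.002110
|∇h| = √(0.01385² + 0.002110²) = 0.01401
Seepage velocity v = K·i/n = 0.29 × 0.01401 / 0.3 = 0.01354 m/day.
t = 500 / 0.01354 = 3.693e+04 days = 101 years.

100 years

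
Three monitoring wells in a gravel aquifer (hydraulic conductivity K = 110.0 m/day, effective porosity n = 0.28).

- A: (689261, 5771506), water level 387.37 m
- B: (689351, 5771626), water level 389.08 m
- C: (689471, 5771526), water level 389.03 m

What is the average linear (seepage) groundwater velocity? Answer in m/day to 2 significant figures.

4.5 m/day

Differences from A: to B (Δx, Δy, Δh) = (90, 120, +1.71); to C = (210, 20, +1.66).
Determinant of the coordinate differences = 90·20 − 210·120 = -23400.
∂h/∂x = [(+1.71)·20 − (+1.66)·120] / -23400 = +0.007051
∂h/∂y = [90·(+1.66) − 210·(+1.71)] / -23400 = +0.008962
|∇h| = √(0.007051² + 0.008962²) = 0.0114
Seepage velocity v = K·i/n = 110.0 × 0.0114 / 0.28 = 4.479 m/day.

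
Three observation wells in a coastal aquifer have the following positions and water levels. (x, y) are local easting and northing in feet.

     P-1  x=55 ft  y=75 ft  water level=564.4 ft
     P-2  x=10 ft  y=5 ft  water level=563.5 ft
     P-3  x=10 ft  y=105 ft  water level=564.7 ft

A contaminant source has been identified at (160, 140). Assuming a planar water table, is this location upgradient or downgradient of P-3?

upgradient

Three-point gradient (reference P-1): Δ to P-2 = (-45, -70, -0.9), Δ to P-3 = (-45, 30, +0.3).
∂h/∂x = +0.001333, ∂h/∂y = +0.01200 (det = -4500).
Head at (160, 140) = 564.4 + (+0.001333)·(105) + (+0.01200)·(65) = 565.32 ft.
That is higher than the 564.7 ft at P-3, so the point is upgradient.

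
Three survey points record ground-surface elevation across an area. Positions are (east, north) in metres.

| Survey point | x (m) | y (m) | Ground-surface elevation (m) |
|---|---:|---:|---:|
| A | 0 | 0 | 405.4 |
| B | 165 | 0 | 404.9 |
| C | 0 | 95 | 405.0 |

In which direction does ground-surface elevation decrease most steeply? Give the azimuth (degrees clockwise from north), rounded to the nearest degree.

036°

∂z/∂x = (404.9 − 405.4) / (165 − 0) = -0.003030
∂z/∂y = (405.0 − 405.4) / (95 − 0) = -0.004211
Steepest decrease is along −∇f: components (+0.003030 E, +0.004211 N).
Azimuth = atan2(+0.003030, +0.004211) = 35.7° ≈ 036°.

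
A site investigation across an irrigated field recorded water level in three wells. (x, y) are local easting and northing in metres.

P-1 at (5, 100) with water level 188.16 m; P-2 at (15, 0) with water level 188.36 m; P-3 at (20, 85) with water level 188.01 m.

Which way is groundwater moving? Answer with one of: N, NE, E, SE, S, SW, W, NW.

Taking P-1 as reference: P-2−P-1 = (10, -100, +0.20); P-3−P-1 = (15, -15, -0.15).
Solve a·Δx + b·Δy = Δh: det = 10·(-15) − 15·(-100) = 1350.
∂h/∂x = [(+0.20)·(-15) − (-0.15)·(-100)] / 1350 = -0.01333
∂h/∂y = [10·(-0.15) − 15·(+0.20)] / 1350 = -0.003333
Flow = −∇h = (+0.01333 east, +0.003333 north), which points east.

E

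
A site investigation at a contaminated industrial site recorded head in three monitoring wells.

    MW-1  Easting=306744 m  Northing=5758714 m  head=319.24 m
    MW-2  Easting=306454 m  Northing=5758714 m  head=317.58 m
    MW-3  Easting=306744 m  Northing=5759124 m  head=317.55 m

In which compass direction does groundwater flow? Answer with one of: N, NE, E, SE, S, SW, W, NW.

∂h/∂x = (317.58 − 319.24) / (306454 − 306744) = +0.005724
∂h/∂y = (317.55 − 319.24) / (5759124 − 5758714) = -0.004122
Flow = −∇h = (-0.005724 east, +0.004122 north), which points northwest.

NW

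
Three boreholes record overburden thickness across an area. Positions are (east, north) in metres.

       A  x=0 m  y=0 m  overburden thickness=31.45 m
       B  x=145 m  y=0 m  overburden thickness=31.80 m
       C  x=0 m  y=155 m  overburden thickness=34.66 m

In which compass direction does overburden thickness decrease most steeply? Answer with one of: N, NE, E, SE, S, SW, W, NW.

S

∂d/∂x = (31.80 − 31.45) / (145 − 0) = +0.002414
∂d/∂y = (34.66 − 31.45) / (155 − 0) = +0.02071
Steepest decrease is along −∇f = (-0.002414 E, -0.02071 N) → south.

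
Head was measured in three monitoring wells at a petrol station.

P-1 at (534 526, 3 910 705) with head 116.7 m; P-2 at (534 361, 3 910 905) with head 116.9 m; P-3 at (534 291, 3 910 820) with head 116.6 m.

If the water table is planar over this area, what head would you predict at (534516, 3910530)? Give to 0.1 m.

116.3 m

Taking P-1 as reference: P-2−P-1 = (-165, 200, +0.2); P-3−P-1 = (-235, 115, -0.1).
Determinant of the coordinate differences = (-165)·115 − (-235)·200 = 28025.
∂h/∂x = [(+0.2)·115 − (-0.1)·200] / 28025 = +0.001534
∂h/∂y = [(-165)·(-0.1) − (-235)·(+0.2)] / 28025 = +0.002266
h(534516, 3910530) = 116.7 + (+0.001534)·(-10) + (+0.002266)·(-175) = 116.7 -0.015 -0.397 = 116.288 m.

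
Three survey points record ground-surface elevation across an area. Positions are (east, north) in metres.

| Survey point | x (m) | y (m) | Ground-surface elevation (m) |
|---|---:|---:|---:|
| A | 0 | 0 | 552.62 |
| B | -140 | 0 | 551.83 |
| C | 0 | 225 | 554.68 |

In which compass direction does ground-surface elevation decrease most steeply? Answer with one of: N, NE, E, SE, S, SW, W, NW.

∂z/∂x = (551.83 − 552.62) / (-140 − 0) = +0.005643
∂z/∂y = (554.68 − 552.62) / (225 − 0) = +0.009156
Steepest decrease is along −∇f = (-0.005643 E, -0.009156 N) → southwest.

SW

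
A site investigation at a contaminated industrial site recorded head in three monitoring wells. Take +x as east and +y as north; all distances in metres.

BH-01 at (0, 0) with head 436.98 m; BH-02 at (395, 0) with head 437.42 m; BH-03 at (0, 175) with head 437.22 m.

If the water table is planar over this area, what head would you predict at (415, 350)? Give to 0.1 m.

437.9 m

∂h/∂x = (437.42 − 436.98) / (395 − 0) = +0.001114
∂h/∂y = (437.22 − 436.98) / (175 − 0) = +0.001371
h(415, 350) = 436.98 + (+0.001114)·(415) + (+0.001371)·(350) = 436.98 +0.462 +0.480 = 437.922 m.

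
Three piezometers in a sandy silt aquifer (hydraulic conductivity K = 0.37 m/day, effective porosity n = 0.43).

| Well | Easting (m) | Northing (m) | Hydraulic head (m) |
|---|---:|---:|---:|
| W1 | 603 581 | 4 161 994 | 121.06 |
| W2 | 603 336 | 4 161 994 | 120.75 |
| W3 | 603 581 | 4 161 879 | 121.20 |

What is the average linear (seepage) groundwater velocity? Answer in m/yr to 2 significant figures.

∂h/∂x = (120.75 − 121.06) / (603336 − 603581) = +0.001265
∂h/∂y = (121.20 − 121.06) / (4161879 − 4161994) = -0.001217
|∇h| = √(0.001265² + -0.001217²) = 0.001755
Seepage velocity v = K·i/n = 0.37 × 0.001755 / 0.43 = 0.00151 m/day = 0.5515 m/yr.

0.55 m/yr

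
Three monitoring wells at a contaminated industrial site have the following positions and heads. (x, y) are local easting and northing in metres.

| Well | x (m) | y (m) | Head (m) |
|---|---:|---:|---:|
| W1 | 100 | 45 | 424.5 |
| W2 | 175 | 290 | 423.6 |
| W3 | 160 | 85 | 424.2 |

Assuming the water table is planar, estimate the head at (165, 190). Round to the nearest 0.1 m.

With h = a·x + b·y + c and W1 as origin, the differences give:
  75·a + 245·b = -0.9
  60·a + 40·b = -0.3
Eliminate b (×40 and ×245, subtract): -11700·a = 37.50 → a = ∂h/∂x = -0.003205
Back-substitute: b = ∂h/∂y = -0.002692.
h(165, 190) = 424.5 + (-0.003205)·(65) + (-0.002692)·(145) = 424.5 -0.208 -0.390 = 423.901 m.

423.9 m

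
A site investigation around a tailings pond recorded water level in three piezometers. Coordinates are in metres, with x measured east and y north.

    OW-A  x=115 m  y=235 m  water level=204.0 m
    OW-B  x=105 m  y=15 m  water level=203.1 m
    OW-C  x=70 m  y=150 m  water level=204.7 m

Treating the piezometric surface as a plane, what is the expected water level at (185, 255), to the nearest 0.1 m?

202.3 m

Three-point gradient (reference OW-A): Δ to OW-B = (-10, -220, -0.9), Δ to OW-C = (-45, -85, +0.7).
∂h/∂x = -0.02547, ∂h/∂y = +0.005249 (det = -9050).
h(185, 255) = 204.0 + (-0.02547)·(70) + (+0.005249)·(20) = 204.0 -1.783 +0.105 = 202.322 m.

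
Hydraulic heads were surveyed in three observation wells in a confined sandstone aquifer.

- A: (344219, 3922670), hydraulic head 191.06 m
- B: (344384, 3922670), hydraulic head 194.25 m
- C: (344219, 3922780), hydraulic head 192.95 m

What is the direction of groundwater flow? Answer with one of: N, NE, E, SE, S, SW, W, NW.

∂h/∂x = (194.25 − 191.06) / (344384 − 344219) = +0.01933
∂h/∂y = (192.95 − 191.06) / (3922780 − 3922670) = +0.01718
Flow = −∇h = (-0.01933 east, -0.01718 north), which points southwest.

SW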